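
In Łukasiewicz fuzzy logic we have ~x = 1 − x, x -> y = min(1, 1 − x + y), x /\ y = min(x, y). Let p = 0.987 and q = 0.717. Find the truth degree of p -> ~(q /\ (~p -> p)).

0.296

~p = 1 − 0.987 = 0.013
~p -> p = min(1, 1 − 0.013 + 0.987) = min(1, 1.974) = 1.000
q /\ (~p -> p) = min(0.717, 1.000) = 0.717
~(q /\ (~p -> p)) = 1 − 0.717 = 0.283
p -> ~(q /\ (~p -> p)) = min(1, 1 − 0.987 + 0.283) = min(1, 0.296) = 0.296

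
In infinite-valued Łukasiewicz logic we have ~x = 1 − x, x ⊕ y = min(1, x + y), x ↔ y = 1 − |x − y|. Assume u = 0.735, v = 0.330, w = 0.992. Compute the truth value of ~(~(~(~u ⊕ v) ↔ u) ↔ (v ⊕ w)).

~u = 1 − 0.735 = 0.265
~u ⊕ v = min(1, 0.265 + 0.330) = min(1, 0.595) = 0.595
~(~u ⊕ v) = 1 − 0.595 = 0.405
~(~u ⊕ v) ↔ u = 1 − |0.405 − 0.735| = 1 − 0.330 = 0.670
~(~(~u ⊕ v) ↔ u) = 1 − 0.670 = 0.330
v ⊕ w = min(1, 0.330 + 0.992) = min(1, 1.322) = 1.000
~(~(~u ⊕ v) ↔ u) ↔ (v ⊕ w) = 1 − |0.330 − 1.000| = 1 − 0.670 = 0.330
~(~(~(~u ⊕ v) ↔ u) ↔ (v ⊕ w)) = 1 − 0.330 = 0.670

0.670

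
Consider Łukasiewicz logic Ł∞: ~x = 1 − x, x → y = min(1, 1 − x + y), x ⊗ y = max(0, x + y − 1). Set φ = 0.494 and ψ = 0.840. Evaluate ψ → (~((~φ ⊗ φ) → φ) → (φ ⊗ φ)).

1.000

~φ = 1 − 0.494 = 0.506
~φ ⊗ φ = max(0, 0.506 + 0.494 − 1) = max(0, 0.000) = 0.000
(~φ ⊗ φ) → φ = min(1, 1 − 0.000 + 0.494) = min(1, 1.494) = 1.000
~((~φ ⊗ φ) → φ) = 1 − 1.000 = 0.000
φ ⊗ φ = max(0, 0.494 + 0.494 − 1) = max(0, -0.012) = 0.000
~((~φ ⊗ φ) → φ) → (φ ⊗ φ) = min(1, 1 − 0.000 + 0.000) = min(1, 1.000) = 1.000
ψ → (~((~φ ⊗ φ) → φ) → (φ ⊗ φ)) = min(1, 1 − 0.840 + 1.000) = min(1, 1.160) = 1.000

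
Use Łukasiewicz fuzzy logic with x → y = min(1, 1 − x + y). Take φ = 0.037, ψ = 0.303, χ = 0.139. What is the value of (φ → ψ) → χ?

0.139

φ → ψ = min(1, 1 − 0.037 + 0.303) = min(1, 1.266) = 1.000
(φ → ψ) → χ = min(1, 1 − 1.000 + 0.139) = min(1, 0.139) = 0.139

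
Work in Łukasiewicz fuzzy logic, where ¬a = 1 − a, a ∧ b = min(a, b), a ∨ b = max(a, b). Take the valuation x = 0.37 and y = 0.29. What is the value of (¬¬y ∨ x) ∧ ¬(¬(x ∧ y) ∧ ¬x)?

¬y = 1 − 0.29 = 0.71
¬¬y = 1 − 0.71 = 0.29
¬¬y ∨ x = max(0.29, 0.37) = 0.37
x ∧ y = min(0.37, 0.29) = 0.29
¬(x ∧ y) = 1 − 0.29 = 0.71
¬x = 1 − 0.37 = 0.63
¬(x ∧ y) ∧ ¬x = min(0.71, 0.63) = 0.63
¬(¬(x ∧ y) ∧ ¬x) = 1 − 0.63 = 0.37
(¬¬y ∨ x) ∧ ¬(¬(x ∧ y) ∧ ¬x) = min(0.37, 0.37) = 0.37

0.37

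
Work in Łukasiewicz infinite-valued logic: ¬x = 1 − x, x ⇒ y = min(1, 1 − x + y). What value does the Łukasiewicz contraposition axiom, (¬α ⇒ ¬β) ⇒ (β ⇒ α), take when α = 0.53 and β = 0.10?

1.00

¬α = 1 − 0.53 = 0.47
¬β = 1 − 0.10 = 0.90
¬α ⇒ ¬β = min(1, 1 − 0.47 + 0.90) = min(1, 1.43) = 1.00
β ⇒ α = min(1, 1 − 0.10 + 0.53) = min(1, 1.43) = 1.00
(¬α ⇒ ¬β) ⇒ (β ⇒ α) = min(1, 1 − 1.00 + 1.00) = min(1, 1.00) = 1.00
(As expected: an axiom of Ł∞, always 1.)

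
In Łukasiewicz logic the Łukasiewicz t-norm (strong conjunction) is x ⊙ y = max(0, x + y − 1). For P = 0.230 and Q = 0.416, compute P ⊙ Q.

0.000

P ⊙ Q = max(0, 0.230 + 0.416 − 1) = max(0, -0.354) = 0.000
For comparison, the Gödel (minimum) t-norm min(x, y) would give 0.230.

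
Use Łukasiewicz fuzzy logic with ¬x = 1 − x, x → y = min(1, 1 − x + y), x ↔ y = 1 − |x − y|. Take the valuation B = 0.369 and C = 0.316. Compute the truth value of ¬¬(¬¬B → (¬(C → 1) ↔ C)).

¬B = 1 − 0.369 = 0.631
¬¬B = 1 − 0.631 = 0.369
C → 1 = min(1, 1 − 0.316 + 1.000) = min(1, 1.684) = 1.000
¬(C → 1) = 1 − 1.000 = 0.000
¬(C → 1) ↔ C = 1 − |0.000 − 0.316| = 1 − 0.316 = 0.684
¬¬B → (¬(C → 1) ↔ C) = min(1, 1 − 0.369 + 0.684) = min(1, 1.315) = 1.000
¬(¬¬B → (¬(C → 1) ↔ C)) = 1 − 1.000 = 0.000
¬¬(¬¬B → (¬(C → 1) ↔ C)) = 1 − 0.000 = 1.000

1.000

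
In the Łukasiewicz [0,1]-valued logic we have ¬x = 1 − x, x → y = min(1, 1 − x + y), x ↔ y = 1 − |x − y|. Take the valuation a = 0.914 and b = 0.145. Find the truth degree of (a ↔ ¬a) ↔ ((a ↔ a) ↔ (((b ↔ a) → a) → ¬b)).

0.317

¬a = 1 − 0.914 = 0.086
a ↔ ¬a = 1 − |0.914 − 0.086| = 1 − 0.828 = 0.172
a ↔ a = 1 − |0.914 − 0.914| = 1 − 0.000 = 1.000
b ↔ a = 1 − |0.145 − 0.914| = 1 − 0.769 = 0.231
(b ↔ a) → a = min(1, 1 − 0.231 + 0.914) = min(1, 1.683) = 1.000
¬b = 1 − 0.145 = 0.855
((b ↔ a) → a) → ¬b = min(1, 1 − 1.000 + 0.855) = min(1, 0.855) = 0.855
(a ↔ a) ↔ (((b ↔ a) → a) → ¬b) = 1 − |1.000 − 0.855| = 1 − 0.145 = 0.855
(a ↔ ¬a) ↔ ((a ↔ a) ↔ (((b ↔ a) → a) → ¬b)) = 1 − |0.172 − 0.855| = 1 − 0.683 = 0.317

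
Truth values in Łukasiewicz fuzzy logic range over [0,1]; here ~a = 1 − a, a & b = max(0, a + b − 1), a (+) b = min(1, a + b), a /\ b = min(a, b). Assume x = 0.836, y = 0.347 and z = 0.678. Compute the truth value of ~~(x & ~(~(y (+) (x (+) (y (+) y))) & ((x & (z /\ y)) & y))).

y (+) y = min(1, 0.347 + 0.347) = min(1, 0.694) = 0.694
x (+) (y (+) y) = min(1, 0.836 + 0.694) = min(1, 1.530) = 1.000
y (+) (x (+) (y (+) y)) = min(1, 0.347 + 1.000) = min(1, 1.347) = 1.000
~(y (+) (x (+) (y (+) y))) = 1 − 1.000 = 0.000
z /\ y = min(0.678, 0.347) = 0.347
x & (z /\ y) = max(0, 0.836 + 0.347 − 1) = max(0, 0.183) = 0.183
(x & (z /\ y)) & y = max(0, 0.183 + 0.347 − 1) = max(0, -0.470) = 0.000
~(y (+) (x (+) (y (+) y))) & ((x & (z /\ y)) & y) = max(0, 0.000 + 0.000 − 1) = max(0, -1.000) = 0.000
~(~(y (+) (x (+) (y (+) y))) & ((x & (z /\ y)) & y)) = 1 − 0.000 = 1.000
x & ~(~(y (+) (x (+) (y (+) y))) & ((x & (z /\ y)) & y)) = max(0, 0.836 + 1.000 − 1) = max(0, 0.836) = 0.836
~(x & ~(~(y (+) (x (+) (y (+) y))) & ((x & (z /\ y)) & y))) = 1 − 0.836 = 0.164
~~(x & ~(~(y (+) (x (+) (y (+) y))) & ((x & (z /\ y)) & y))) = 1 − 0.164 = 0.836

0.836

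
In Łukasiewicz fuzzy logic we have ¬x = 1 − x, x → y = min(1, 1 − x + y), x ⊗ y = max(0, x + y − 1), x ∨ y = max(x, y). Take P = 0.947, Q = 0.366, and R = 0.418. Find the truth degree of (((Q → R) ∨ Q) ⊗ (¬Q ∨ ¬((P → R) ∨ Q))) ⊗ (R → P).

0.634

Q → R = min(1, 1 − 0.366 + 0.418) = min(1, 1.052) = 1.000
(Q → R) ∨ Q = max(1.000, 0.366) = 1.000
¬Q = 1 − 0.366 = 0.634
P → R = min(1, 1 − 0.947 + 0.418) = min(1, 0.471) = 0.471
(P → R) ∨ Q = max(0.471, 0.366) = 0.471
¬((P → R) ∨ Q) = 1 − 0.471 = 0.529
¬Q ∨ ¬((P → R) ∨ Q) = max(0.634, 0.529) = 0.634
((Q → R) ∨ Q) ⊗ (¬Q ∨ ¬((P → R) ∨ Q)) = max(0, 1.000 + 0.634 − 1) = max(0, 0.634) = 0.634
R → P = min(1, 1 − 0.418 + 0.947) = min(1, 1.529) = 1.000
(((Q → R) ∨ Q) ⊗ (¬Q ∨ ¬((P → R) ∨ Q))) ⊗ (R → P) = max(0, 0.634 + 1.000 − 1) = max(0, 0.634) = 0.634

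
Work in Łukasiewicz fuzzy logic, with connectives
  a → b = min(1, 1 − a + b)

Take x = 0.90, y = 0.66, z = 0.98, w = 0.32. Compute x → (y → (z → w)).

z → w = min(1, 1 − 0.98 + 0.32) = min(1, 0.34) = 0.34
y → (z → w) = min(1, 1 − 0.66 + 0.34) = min(1, 0.68) = 0.68
x → (y → (z → w)) = min(1, 1 − 0.90 + 0.68) = min(1, 0.78) = 0.78

0.78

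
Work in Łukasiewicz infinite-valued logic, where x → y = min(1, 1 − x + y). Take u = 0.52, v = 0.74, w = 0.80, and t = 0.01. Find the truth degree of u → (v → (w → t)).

0.95

w → t = min(1, 1 − 0.80 + 0.01) = min(1, 0.21) = 0.21
v → (w → t) = min(1, 1 − 0.74 + 0.21) = min(1, 0.47) = 0.47
u → (v → (w → t)) = min(1, 1 − 0.52 + 0.47) = min(1, 0.95) = 0.95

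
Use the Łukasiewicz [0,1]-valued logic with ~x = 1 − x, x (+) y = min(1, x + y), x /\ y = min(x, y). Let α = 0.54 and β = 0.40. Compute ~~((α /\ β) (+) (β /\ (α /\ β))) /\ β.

0.40

α /\ β = min(0.54, 0.40) = 0.40
β /\ (α /\ β) = min(0.40, 0.40) = 0.40
(α /\ β) (+) (β /\ (α /\ β)) = min(1, 0.40 + 0.40) = min(1, 0.80) = 0.80
~((α /\ β) (+) (β /\ (α /\ β))) = 1 − 0.80 = 0.20
~~((α /\ β) (+) (β /\ (α /\ β))) = 1 − 0.20 = 0.80
~~((α /\ β) (+) (β /\ (α /\ β))) /\ β = min(0.80, 0.40) = 0.40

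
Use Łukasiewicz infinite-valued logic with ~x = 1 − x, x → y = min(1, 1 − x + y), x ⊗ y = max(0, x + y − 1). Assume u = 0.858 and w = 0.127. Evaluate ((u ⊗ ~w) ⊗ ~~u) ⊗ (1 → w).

0.000

~w = 1 − 0.127 = 0.873
u ⊗ ~w = max(0, 0.858 + 0.873 − 1) = max(0, 0.731) = 0.731
~u = 1 − 0.858 = 0.142
~~u = 1 − 0.142 = 0.858
(u ⊗ ~w) ⊗ ~~u = max(0, 0.731 + 0.858 − 1) = max(0, 0.589) = 0.589
1 → w = min(1, 1 − 1.000 + 0.127) = min(1, 0.127) = 0.127
((u ⊗ ~w) ⊗ ~~u) ⊗ (1 → w) = max(0, 0.589 + 0.127 − 1) = max(0, -0.284) = 0.000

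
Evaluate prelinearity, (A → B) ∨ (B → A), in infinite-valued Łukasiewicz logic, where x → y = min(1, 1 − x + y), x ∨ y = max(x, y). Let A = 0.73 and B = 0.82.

1.00

A → B = min(1, 1 − 0.73 + 0.82) = min(1, 1.09) = 1.00
B → A = min(1, 1 − 0.82 + 0.73) = min(1, 0.91) = 0.91
(A → B) ∨ (B → A) = max(1.00, 0.91) = 1.00
(As expected: a Ł∞-tautology — holds in every MV-chain.)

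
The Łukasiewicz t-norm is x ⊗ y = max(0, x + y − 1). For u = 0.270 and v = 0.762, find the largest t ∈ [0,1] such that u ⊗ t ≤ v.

1.000

The residuum of the Łukasiewicz t-norm gives the supremum: min(1, 1 − 0.270 + 0.762).
1 − 0.270 + 0.762 = 1.492, so t = min(1, 1.492) = 1.000.
Check: 0.270 ⊗ 1.000 = max(0, 0.270) = 0.270 ≤ 0.762.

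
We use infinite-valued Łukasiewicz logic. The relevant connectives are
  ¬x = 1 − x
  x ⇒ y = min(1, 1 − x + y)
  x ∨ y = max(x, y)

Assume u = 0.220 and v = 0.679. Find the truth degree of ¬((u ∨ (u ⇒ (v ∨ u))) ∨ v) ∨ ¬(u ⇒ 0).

v ∨ u = max(0.679, 0.220) = 0.679
u ⇒ (v ∨ u) = min(1, 1 − 0.220 + 0.679) = min(1, 1.459) = 1.000
u ∨ (u ⇒ (v ∨ u)) = max(0.220, 1.000) = 1.000
(u ∨ (u ⇒ (v ∨ u))) ∨ v = max(1.000, 0.679) = 1.000
¬((u ∨ (u ⇒ (v ∨ u))) ∨ v) = 1 − 1.000 = 0.000
u ⇒ 0 = min(1, 1 − 0.220 + 0.000) = min(1, 0.780) = 0.780
¬(u ⇒ 0) = 1 − 0.780 = 0.220
¬((u ∨ (u ⇒ (v ∨ u))) ∨ v) ∨ ¬(u ⇒ 0) = max(0.000, 0.220) = 0.220

0.220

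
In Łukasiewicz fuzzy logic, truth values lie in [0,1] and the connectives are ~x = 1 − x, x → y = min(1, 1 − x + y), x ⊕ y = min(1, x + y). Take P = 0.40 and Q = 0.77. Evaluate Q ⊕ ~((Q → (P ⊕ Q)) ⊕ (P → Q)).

P ⊕ Q = min(1, 0.40 + 0.77) = min(1, 1.17) = 1.00
Q → (P ⊕ Q) = min(1, 1 − 0.77 + 1.00) = min(1, 1.23) = 1.00
P → Q = min(1, 1 − 0.40 + 0.77) = min(1, 1.37) = 1.00
(Q → (P ⊕ Q)) ⊕ (P → Q) = min(1, 1.00 + 1.00) = min(1, 2.00) = 1.00
~((Q → (P ⊕ Q)) ⊕ (P → Q)) = 1 − 1.00 = 0.00
Q ⊕ ~((Q → (P ⊕ Q)) ⊕ (P → Q)) = min(1, 0.77 + 0.00) = min(1, 0.77) = 0.77

0.77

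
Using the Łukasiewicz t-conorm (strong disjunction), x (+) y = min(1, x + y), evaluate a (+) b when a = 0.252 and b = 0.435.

0.687

a (+) b = min(1, 0.252 + 0.435) = min(1, 0.687) = 0.687
For comparison, the Gödel t-conorm max(x, y) would give 0.435.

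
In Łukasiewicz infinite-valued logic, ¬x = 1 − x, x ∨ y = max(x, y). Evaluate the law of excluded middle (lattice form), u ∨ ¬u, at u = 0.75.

0.75

¬u = 1 − 0.75 = 0.25
u ∨ ¬u = max(0.75, 0.25) = 0.75
(The value 0.75 < 1 shows this instance is not satisfied; not a Ł∞-tautology — its value is max(a, 1−a).)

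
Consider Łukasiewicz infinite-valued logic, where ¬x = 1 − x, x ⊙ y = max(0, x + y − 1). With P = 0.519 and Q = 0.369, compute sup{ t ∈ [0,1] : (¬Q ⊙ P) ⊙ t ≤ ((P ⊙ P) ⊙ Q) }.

¬Q = 1 − 0.369 = 0.631
¬Q ⊙ P = max(0, 0.631 + 0.519 − 1) = max(0, 0.150) = 0.150
So the left factor is ¬Q ⊙ P = 0.150.
P ⊙ P = max(0, 0.519 + 0.519 − 1) = max(0, 0.038) = 0.038
(P ⊙ P) ⊙ Q = max(0, 0.038 + 0.369 − 1) = max(0, -0.593) = 0.000
So the right-hand bound is (P ⊙ P) ⊙ Q = 0.000.
The residuum of the Łukasiewicz t-norm gives the supremum: min(1, 1 − 0.150 + 0.000).
1 − 0.150 + 0.000 = 0.850, so t = min(1, 0.850) = 0.850.
Check: 0.150 ⊙ 0.850 = max(0, 0.000) = 0.000 ≤ 0.000.

0.850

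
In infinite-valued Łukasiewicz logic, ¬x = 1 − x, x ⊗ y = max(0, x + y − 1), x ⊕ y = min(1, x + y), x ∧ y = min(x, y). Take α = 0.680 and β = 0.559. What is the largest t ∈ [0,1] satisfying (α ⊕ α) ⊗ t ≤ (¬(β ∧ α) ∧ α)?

α ⊕ α = min(1, 0.680 + 0.680) = min(1, 1.360) = 1.000
So the left factor is α ⊕ α = 1.000.
β ∧ α = min(0.559, 0.680) = 0.559
¬(β ∧ α) = 1 − 0.559 = 0.441
¬(β ∧ α) ∧ α = min(0.441, 0.680) = 0.441
So the right-hand bound is ¬(β ∧ α) ∧ α = 0.441.
The residuum of the Łukasiewicz t-norm gives the supremum: min(1, 1 − 1.000 + 0.441).
1 − 1.000 + 0.441 = 0.441, so t = min(1, 0.441) = 0.441.
Check: 1.000 ⊗ 0.441 = max(0, 0.441) = 0.441 ≤ 0.441.

0.441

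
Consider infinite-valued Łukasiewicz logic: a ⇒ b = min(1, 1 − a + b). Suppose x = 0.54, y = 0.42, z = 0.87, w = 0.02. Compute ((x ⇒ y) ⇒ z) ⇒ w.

0.03

x ⇒ y = min(1, 1 − 0.54 + 0.42) = min(1, 0.88) = 0.88
(x ⇒ y) ⇒ z = min(1, 1 − 0.88 + 0.87) = min(1, 0.99) = 0.99
((x ⇒ y) ⇒ z) ⇒ w = min(1, 1 − 0.99 + 0.02) = min(1, 0.03) = 0.03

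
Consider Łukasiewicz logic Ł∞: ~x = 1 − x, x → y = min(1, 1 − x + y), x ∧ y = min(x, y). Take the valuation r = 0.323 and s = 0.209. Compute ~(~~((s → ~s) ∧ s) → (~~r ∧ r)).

~s = 1 − 0.209 = 0.791
s → ~s = min(1, 1 − 0.209 + 0.791) = min(1, 1.582) = 1.000
(s → ~s) ∧ s = min(1.000, 0.209) = 0.209
~((s → ~s) ∧ s) = 1 − 0.209 = 0.791
~~((s → ~s) ∧ s) = 1 − 0.791 = 0.209
~r = 1 − 0.323 = 0.677
~~r = 1 − 0.677 = 0.323
~~r ∧ r = min(0.323, 0.323) = 0.323
~~((s → ~s) ∧ s) → (~~r ∧ r) = min(1, 1 − 0.209 + 0.323) = min(1, 1.114) = 1.000
~(~~((s → ~s) ∧ s) → (~~r ∧ r)) = 1 − 1.000 = 0.000

0.000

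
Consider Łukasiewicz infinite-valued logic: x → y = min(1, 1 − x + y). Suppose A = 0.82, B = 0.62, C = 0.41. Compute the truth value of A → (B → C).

0.97

B → C = min(1, 1 − 0.62 + 0.41) = min(1, 0.79) = 0.79
A → (B → C) = min(1, 1 − 0.82 + 0.79) = min(1, 0.97) = 0.97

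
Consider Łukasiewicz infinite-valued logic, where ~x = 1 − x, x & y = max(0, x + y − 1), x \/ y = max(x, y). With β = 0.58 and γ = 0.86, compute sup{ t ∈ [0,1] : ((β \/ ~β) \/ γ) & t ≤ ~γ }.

0.28

~β = 1 − 0.58 = 0.42
β \/ ~β = max(0.58, 0.42) = 0.58
(β \/ ~β) \/ γ = max(0.58, 0.86) = 0.86
So the left factor is (β \/ ~β) \/ γ = 0.86.
~γ = 1 − 0.86 = 0.14
So the right-hand bound is ~γ = 0.14.
The residuum of the Łukasiewicz t-norm gives the supremum: min(1, 1 − 0.86 + 0.14).
1 − 0.86 + 0.14 = 0.28, so t = min(1, 0.28) = 0.28.
Check: 0.86 & 0.28 = max(0, 0.14) = 0.14 ≤ 0.14.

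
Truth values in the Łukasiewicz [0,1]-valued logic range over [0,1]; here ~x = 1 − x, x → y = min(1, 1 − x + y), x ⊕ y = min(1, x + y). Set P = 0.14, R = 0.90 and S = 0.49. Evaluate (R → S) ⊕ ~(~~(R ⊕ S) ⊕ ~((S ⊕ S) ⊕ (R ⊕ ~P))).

R → S = min(1, 1 − 0.90 + 0.49) = min(1, 0.59) = 0.59
R ⊕ S = min(1, 0.90 + 0.49) = min(1, 1.39) = 1.00
~(R ⊕ S) = 1 − 1.00 = 0.00
~~(R ⊕ S) = 1 − 0.00 = 1.00
S ⊕ S = min(1, 0.49 + 0.49) = min(1, 0.98) = 0.98
~P = 1 − 0.14 = 0.86
R ⊕ ~P = min(1, 0.90 + 0.86) = min(1, 1.76) = 1.00
(S ⊕ S) ⊕ (R ⊕ ~P) = min(1, 0.98 + 1.00) = min(1, 1.98) = 1.00
~((S ⊕ S) ⊕ (R ⊕ ~P)) = 1 − 1.00 = 0.00
~~(R ⊕ S) ⊕ ~((S ⊕ S) ⊕ (R ⊕ ~P)) = min(1, 1.00 + 0.00) = min(1, 1.00) = 1.00
~(~~(R ⊕ S) ⊕ ~((S ⊕ S) ⊕ (R ⊕ ~P))) = 1 − 1.00 = 0.00
(R → S) ⊕ ~(~~(R ⊕ S) ⊕ ~((S ⊕ S) ⊕ (R ⊕ ~P))) = min(1, 0.59 + 0.00) = min(1, 0.59) = 0.59

0.59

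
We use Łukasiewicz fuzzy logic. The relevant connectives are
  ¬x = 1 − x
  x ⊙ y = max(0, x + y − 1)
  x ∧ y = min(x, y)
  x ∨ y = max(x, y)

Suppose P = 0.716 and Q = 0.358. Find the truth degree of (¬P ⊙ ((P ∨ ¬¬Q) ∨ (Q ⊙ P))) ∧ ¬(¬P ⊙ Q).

0.000

¬P = 1 − 0.716 = 0.284
¬Q = 1 − 0.358 = 0.642
¬¬Q = 1 − 0.642 = 0.358
P ∨ ¬¬Q = max(0.716, 0.358) = 0.716
Q ⊙ P = max(0, 0.358 + 0.716 − 1) = max(0, 0.074) = 0.074
(P ∨ ¬¬Q) ∨ (Q ⊙ P) = max(0.716, 0.074) = 0.716
¬P ⊙ ((P ∨ ¬¬Q) ∨ (Q ⊙ P)) = max(0, 0.284 + 0.716 − 1) = max(0, 0.000) = 0.000
¬P ⊙ Q = max(0, 0.284 + 0.358 − 1) = max(0, -0.358) = 0.000
¬(¬P ⊙ Q) = 1 − 0.000 = 1.000
(¬P ⊙ ((P ∨ ¬¬Q) ∨ (Q ⊙ P))) ∧ ¬(¬P ⊙ Q) = min(0.000, 1.000) = 0.000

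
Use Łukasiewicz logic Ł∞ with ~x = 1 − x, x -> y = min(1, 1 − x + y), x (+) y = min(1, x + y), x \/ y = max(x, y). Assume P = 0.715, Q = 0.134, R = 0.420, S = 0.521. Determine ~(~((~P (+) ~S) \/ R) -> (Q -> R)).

0.000

~P = 1 − 0.715 = 0.285
~S = 1 − 0.521 = 0.479
~P (+) ~S = min(1, 0.285 + 0.479) = min(1, 0.764) = 0.764
(~P (+) ~S) \/ R = max(0.764, 0.420) = 0.764
~((~P (+) ~S) \/ R) = 1 − 0.764 = 0.236
Q -> R = min(1, 1 − 0.134 + 0.420) = min(1, 1.286) = 1.000
~((~P (+) ~S) \/ R) -> (Q -> R) = min(1, 1 − 0.236 + 1.000) = min(1, 1.764) = 1.000
~(~((~P (+) ~S) \/ R) -> (Q -> R)) = 1 − 1.000 = 0.000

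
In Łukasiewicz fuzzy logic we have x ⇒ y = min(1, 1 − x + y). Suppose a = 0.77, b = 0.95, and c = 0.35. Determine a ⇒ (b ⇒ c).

0.63

b ⇒ c = min(1, 1 − 0.95 + 0.35) = min(1, 0.40) = 0.40
a ⇒ (b ⇒ c) = min(1, 1 − 0.77 + 0.40) = min(1, 0.63) = 0.63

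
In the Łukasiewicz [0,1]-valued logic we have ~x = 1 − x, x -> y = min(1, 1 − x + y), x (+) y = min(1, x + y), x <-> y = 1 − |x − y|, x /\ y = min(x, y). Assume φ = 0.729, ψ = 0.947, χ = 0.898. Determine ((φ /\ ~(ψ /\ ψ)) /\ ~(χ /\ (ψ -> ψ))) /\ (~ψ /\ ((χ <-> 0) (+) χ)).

ψ /\ ψ = min(0.947, 0.947) = 0.947
~(ψ /\ ψ) = 1 − 0.947 = 0.053
φ /\ ~(ψ /\ ψ) = min(0.729, 0.053) = 0.053
ψ -> ψ = min(1, 1 − 0.947 + 0.947) = min(1, 1.000) = 1.000
χ /\ (ψ -> ψ) = min(0.898, 1.000) = 0.898
~(χ /\ (ψ -> ψ)) = 1 − 0.898 = 0.102
(φ /\ ~(ψ /\ ψ)) /\ ~(χ /\ (ψ -> ψ)) = min(0.053, 0.102) = 0.053
~ψ = 1 − 0.947 = 0.053
χ <-> 0 = 1 − |0.898 − 0.000| = 1 − 0.898 = 0.102
(χ <-> 0) (+) χ = min(1, 0.102 + 0.898) = min(1, 1.000) = 1.000
~ψ /\ ((χ <-> 0) (+) χ) = min(0.053, 1.000) = 0.053
((φ /\ ~(ψ /\ ψ)) /\ ~(χ /\ (ψ -> ψ))) /\ (~ψ /\ ((χ <-> 0) (+) χ)) = min(0.053, 0.053) = 0.053

0.053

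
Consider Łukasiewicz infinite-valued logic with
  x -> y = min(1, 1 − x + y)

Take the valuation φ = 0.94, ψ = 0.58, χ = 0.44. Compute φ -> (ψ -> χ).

0.92

ψ -> χ = min(1, 1 − 0.58 + 0.44) = min(1, 0.86) = 0.86
φ -> (ψ -> χ) = min(1, 1 − 0.94 + 0.86) = min(1, 0.92) = 0.92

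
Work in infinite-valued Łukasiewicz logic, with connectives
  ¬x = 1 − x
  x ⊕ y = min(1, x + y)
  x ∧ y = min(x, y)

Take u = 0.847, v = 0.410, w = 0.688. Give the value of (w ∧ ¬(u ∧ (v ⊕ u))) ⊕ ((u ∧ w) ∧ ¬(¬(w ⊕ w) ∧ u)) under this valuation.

v ⊕ u = min(1, 0.410 + 0.847) = min(1, 1.257) = 1.000
u ∧ (v ⊕ u) = min(0.847, 1.000) = 0.847
¬(u ∧ (v ⊕ u)) = 1 − 0.847 = 0.153
w ∧ ¬(u ∧ (v ⊕ u)) = min(0.688, 0.153) = 0.153
u ∧ w = min(0.847, 0.688) = 0.688
w ⊕ w = min(1, 0.688 + 0.688) = min(1, 1.376) = 1.000
¬(w ⊕ w) = 1 − 1.000 = 0.000
¬(w ⊕ w) ∧ u = min(0.000, 0.847) = 0.000
¬(¬(w ⊕ w) ∧ u) = 1 − 0.000 = 1.000
(u ∧ w) ∧ ¬(¬(w ⊕ w) ∧ u) = min(0.688, 1.000) = 0.688
(w ∧ ¬(u ∧ (v ⊕ u))) ⊕ ((u ∧ w) ∧ ¬(¬(w ⊕ w) ∧ u)) = min(1, 0.153 + 0.688) = min(1, 0.841) = 0.841

0.841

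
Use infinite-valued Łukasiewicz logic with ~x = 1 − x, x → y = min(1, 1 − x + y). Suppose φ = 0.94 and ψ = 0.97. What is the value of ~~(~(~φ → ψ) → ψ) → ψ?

0.97

~φ = 1 − 0.94 = 0.06
~φ → ψ = min(1, 1 − 0.06 + 0.97) = min(1, 1.91) = 1.00
~(~φ → ψ) = 1 − 1.00 = 0.00
~(~φ → ψ) → ψ = min(1, 1 − 0.00 + 0.97) = min(1, 1.97) = 1.00
~(~(~φ → ψ) → ψ) = 1 − 1.00 = 0.00
~~(~(~φ → ψ) → ψ) = 1 − 0.00 = 1.00
~~(~(~φ → ψ) → ψ) → ψ = min(1, 1 − 1.00 + 0.97) = min(1, 0.97) = 0.97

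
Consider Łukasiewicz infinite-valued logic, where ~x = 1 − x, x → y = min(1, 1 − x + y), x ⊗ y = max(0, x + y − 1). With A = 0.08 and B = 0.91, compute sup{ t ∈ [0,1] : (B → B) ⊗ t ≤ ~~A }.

B → B = min(1, 1 − 0.91 + 0.91) = min(1, 1.00) = 1.00
So the left factor is B → B = 1.00.
~A = 1 − 0.08 = 0.92
~~A = 1 − 0.92 = 0.08
So the right-hand bound is ~~A = 0.08.
The residuum of the Łukasiewicz t-norm gives the supremum: min(1, 1 − 1.00 + 0.08).
1 − 1.00 + 0.08 = 0.08, so t = min(1, 0.08) = 0.08.
Check: 1.00 ⊗ 0.08 = max(0, 0.08) = 0.08 ≤ 0.08.

0.08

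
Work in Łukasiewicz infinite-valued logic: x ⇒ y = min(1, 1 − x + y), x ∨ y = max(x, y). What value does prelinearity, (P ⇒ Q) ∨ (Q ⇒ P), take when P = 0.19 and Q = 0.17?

1.00

P ⇒ Q = min(1, 1 − 0.19 + 0.17) = min(1, 0.98) = 0.98
Q ⇒ P = min(1, 1 − 0.17 + 0.19) = min(1, 1.02) = 1.00
(P ⇒ Q) ∨ (Q ⇒ P) = max(0.98, 1.00) = 1.00
(As expected: a Ł∞-tautology — holds in every MV-chain.)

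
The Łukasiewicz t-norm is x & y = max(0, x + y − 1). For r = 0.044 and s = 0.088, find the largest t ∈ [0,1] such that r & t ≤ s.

1.000

The residuum of the Łukasiewicz t-norm gives the supremum: min(1, 1 − 0.044 + 0.088).
1 − 0.044 + 0.088 = 1.044, so t = min(1, 1.044) = 1.000.
Check: 0.044 & 1.000 = max(0, 0.044) = 0.044 ≤ 0.088.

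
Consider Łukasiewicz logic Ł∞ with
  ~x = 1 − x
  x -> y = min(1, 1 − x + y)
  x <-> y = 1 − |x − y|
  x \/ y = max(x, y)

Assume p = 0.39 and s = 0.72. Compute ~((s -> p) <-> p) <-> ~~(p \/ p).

s -> p = min(1, 1 − 0.72 + 0.39) = min(1, 0.67) = 0.67
(s -> p) <-> p = 1 − |0.67 − 0.39| = 1 − 0.28 = 0.72
~((s -> p) <-> p) = 1 − 0.72 = 0.28
p \/ p = max(0.39, 0.39) = 0.39
~(p \/ p) = 1 − 0.39 = 0.61
~~(p \/ p) = 1 − 0.61 = 0.39
~((s -> p) <-> p) <-> ~~(p \/ p) = 1 − |0.28 − 0.39| = 1 − 0.11 = 0.89

0.89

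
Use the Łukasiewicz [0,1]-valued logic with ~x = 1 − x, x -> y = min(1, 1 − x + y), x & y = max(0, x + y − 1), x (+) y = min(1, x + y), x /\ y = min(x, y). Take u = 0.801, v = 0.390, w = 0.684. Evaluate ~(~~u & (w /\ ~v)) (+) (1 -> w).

~u = 1 − 0.801 = 0.199
~~u = 1 − 0.199 = 0.801
~v = 1 − 0.390 = 0.610
w /\ ~v = min(0.684, 0.610) = 0.610
~~u & (w /\ ~v) = max(0, 0.801 + 0.610 − 1) = max(0, 0.411) = 0.411
~(~~u & (w /\ ~v)) = 1 − 0.411 = 0.589
1 -> w = min(1, 1 − 1.000 + 0.684) = min(1, 0.684) = 0.684
~(~~u & (w /\ ~v)) (+) (1 -> w) = min(1, 0.589 + 0.684) = min(1, 1.273) = 1.000

1.000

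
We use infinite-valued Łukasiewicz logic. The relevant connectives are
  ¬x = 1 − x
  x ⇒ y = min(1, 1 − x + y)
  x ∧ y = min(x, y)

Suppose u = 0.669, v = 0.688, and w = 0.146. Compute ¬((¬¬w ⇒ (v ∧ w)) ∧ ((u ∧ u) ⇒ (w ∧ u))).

0.523

¬w = 1 − 0.146 = 0.854
¬¬w = 1 − 0.854 = 0.146
v ∧ w = min(0.688, 0.146) = 0.146
¬¬w ⇒ (v ∧ w) = min(1, 1 − 0.146 + 0.146) = min(1, 1.000) = 1.000
u ∧ u = min(0.669, 0.669) = 0.669
w ∧ u = min(0.146, 0.669) = 0.146
(u ∧ u) ⇒ (w ∧ u) = min(1, 1 − 0.669 + 0.146) = min(1, 0.477) = 0.477
(¬¬w ⇒ (v ∧ w)) ∧ ((u ∧ u) ⇒ (w ∧ u)) = min(1.000, 0.477) = 0.477
¬((¬¬w ⇒ (v ∧ w)) ∧ ((u ∧ u) ⇒ (w ∧ u))) = 1 − 0.477 = 0.523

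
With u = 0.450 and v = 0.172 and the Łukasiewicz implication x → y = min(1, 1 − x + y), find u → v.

u → v = min(1, 1 − 0.450 + 0.172) = min(1, 0.722) = 0.722
For comparison, the Gödel implication (1 if x ≤ y else y) would give 0.172.

0.722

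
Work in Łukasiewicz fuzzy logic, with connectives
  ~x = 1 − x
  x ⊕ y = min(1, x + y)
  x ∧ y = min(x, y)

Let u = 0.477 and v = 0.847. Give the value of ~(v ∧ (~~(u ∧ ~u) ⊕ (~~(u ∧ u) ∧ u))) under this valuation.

~u = 1 − 0.477 = 0.523
u ∧ ~u = min(0.477, 0.523) = 0.477
~(u ∧ ~u) = 1 − 0.477 = 0.523
~~(u ∧ ~u) = 1 − 0.523 = 0.477
u ∧ u = min(0.477, 0.477) = 0.477
~(u ∧ u) = 1 − 0.477 = 0.523
~~(u ∧ u) = 1 − 0.523 = 0.477
~~(u ∧ u) ∧ u = min(0.477, 0.477) = 0.477
~~(u ∧ ~u) ⊕ (~~(u ∧ u) ∧ u) = min(1, 0.477 + 0.477) = min(1, 0.954) = 0.954
v ∧ (~~(u ∧ ~u) ⊕ (~~(u ∧ u) ∧ u)) = min(0.847, 0.954) = 0.847
~(v ∧ (~~(u ∧ ~u) ⊕ (~~(u ∧ u) ∧ u))) = 1 − 0.847 = 0.153

0.153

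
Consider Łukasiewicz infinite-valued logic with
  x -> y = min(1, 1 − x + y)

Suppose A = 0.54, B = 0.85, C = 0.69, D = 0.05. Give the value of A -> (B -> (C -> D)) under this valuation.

0.97

C -> D = min(1, 1 − 0.69 + 0.05) = min(1, 0.36) = 0.36
B -> (C -> D) = min(1, 1 − 0.85 + 0.36) = min(1, 0.51) = 0.51
A -> (B -> (C -> D)) = min(1, 1 − 0.54 + 0.51) = min(1, 0.97) = 0.97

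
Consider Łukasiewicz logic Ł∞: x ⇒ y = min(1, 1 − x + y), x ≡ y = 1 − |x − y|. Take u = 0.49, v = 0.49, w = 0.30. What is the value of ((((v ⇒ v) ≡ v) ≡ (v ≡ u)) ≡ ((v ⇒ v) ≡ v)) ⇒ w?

0.30

v ⇒ v = min(1, 1 − 0.49 + 0.49) = min(1, 1.00) = 1.00
(v ⇒ v) ≡ v = 1 − |1.00 − 0.49| = 1 − 0.51 = 0.49
v ≡ u = 1 − |0.49 − 0.49| = 1 − 0.00 = 1.00
((v ⇒ v) ≡ v) ≡ (v ≡ u) = 1 − |0.49 − 1.00| = 1 − 0.51 = 0.49
(((v ⇒ v) ≡ v) ≡ (v ≡ u)) ≡ ((v ⇒ v) ≡ v) = 1 − |0.49 − 0.49| = 1 − 0.00 = 1.00
((((v ⇒ v) ≡ v) ≡ (v ≡ u)) ≡ ((v ⇒ v) ≡ v)) ⇒ w = min(1, 1 − 1.00 + 0.30) = min(1, 0.30) = 0.30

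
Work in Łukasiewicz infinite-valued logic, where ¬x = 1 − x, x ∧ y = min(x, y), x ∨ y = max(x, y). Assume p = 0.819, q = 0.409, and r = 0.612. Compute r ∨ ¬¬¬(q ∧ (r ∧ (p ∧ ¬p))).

¬p = 1 − 0.819 = 0.181
p ∧ ¬p = min(0.819, 0.181) = 0.181
r ∧ (p ∧ ¬p) = min(0.612, 0.181) = 0.181
q ∧ (r ∧ (p ∧ ¬p)) = min(0.409, 0.181) = 0.181
¬(q ∧ (r ∧ (p ∧ ¬p))) = 1 − 0.181 = 0.819
¬¬(q ∧ (r ∧ (p ∧ ¬p))) = 1 − 0.819 = 0.181
¬¬¬(q ∧ (r ∧ (p ∧ ¬p))) = 1 − 0.181 = 0.819
r ∨ ¬¬¬(q ∧ (r ∧ (p ∧ ¬p))) = max(0.612, 0.819) = 0.819

0.819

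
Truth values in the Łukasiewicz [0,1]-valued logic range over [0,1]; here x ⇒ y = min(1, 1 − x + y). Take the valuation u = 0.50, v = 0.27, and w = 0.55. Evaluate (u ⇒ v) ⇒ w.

u ⇒ v = min(1, 1 − 0.50 + 0.27) = min(1, 0.77) = 0.77
(u ⇒ v) ⇒ w = min(1, 1 − 0.77 + 0.55) = min(1, 0.78) = 0.78

0.78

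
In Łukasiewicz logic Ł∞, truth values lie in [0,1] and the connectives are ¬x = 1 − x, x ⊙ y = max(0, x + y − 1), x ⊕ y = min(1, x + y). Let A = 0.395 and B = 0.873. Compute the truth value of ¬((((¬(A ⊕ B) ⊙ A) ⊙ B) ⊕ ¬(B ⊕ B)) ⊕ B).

0.127

A ⊕ B = min(1, 0.395 + 0.873) = min(1, 1.268) = 1.000
¬(A ⊕ B) = 1 − 1.000 = 0.000
¬(A ⊕ B) ⊙ A = max(0, 0.000 + 0.395 − 1) = max(0, -0.605) = 0.000
(¬(A ⊕ B) ⊙ A) ⊙ B = max(0, 0.000 + 0.873 − 1) = max(0, -0.127) = 0.000
B ⊕ B = min(1, 0.873 + 0.873) = min(1, 1.746) = 1.000
¬(B ⊕ B) = 1 − 1.000 = 0.000
((¬(A ⊕ B) ⊙ A) ⊙ B) ⊕ ¬(B ⊕ B) = min(1, 0.000 + 0.000) = min(1, 0.000) = 0.000
(((¬(A ⊕ B) ⊙ A) ⊙ B) ⊕ ¬(B ⊕ B)) ⊕ B = min(1, 0.000 + 0.873) = min(1, 0.873) = 0.873
¬((((¬(A ⊕ B) ⊙ A) ⊙ B) ⊕ ¬(B ⊕ B)) ⊕ B) = 1 − 0.873 = 0.127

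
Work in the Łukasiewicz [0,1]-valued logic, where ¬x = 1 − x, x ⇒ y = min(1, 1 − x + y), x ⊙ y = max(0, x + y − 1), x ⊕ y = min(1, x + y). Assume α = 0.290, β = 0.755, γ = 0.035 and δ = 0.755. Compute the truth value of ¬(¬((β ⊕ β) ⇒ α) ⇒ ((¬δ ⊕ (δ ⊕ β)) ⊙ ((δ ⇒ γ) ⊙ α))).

β ⊕ β = min(1, 0.755 + 0.755) = min(1, 1.510) = 1.000
(β ⊕ β) ⇒ α = min(1, 1 − 1.000 + 0.290) = min(1, 0.290) = 0.290
¬((β ⊕ β) ⇒ α) = 1 − 0.290 = 0.710
¬δ = 1 − 0.755 = 0.245
δ ⊕ β = min(1, 0.755 + 0.755) = min(1, 1.510) = 1.000
¬δ ⊕ (δ ⊕ β) = min(1, 0.245 + 1.000) = min(1, 1.245) = 1.000
δ ⇒ γ = min(1, 1 − 0.755 + 0.035) = min(1, 0.280) = 0.280
(δ ⇒ γ) ⊙ α = max(0, 0.280 + 0.290 − 1) = max(0, -0.430) = 0.000
(¬δ ⊕ (δ ⊕ β)) ⊙ ((δ ⇒ γ) ⊙ α) = max(0, 1.000 + 0.000 − 1) = max(0, 0.000) = 0.000
¬((β ⊕ β) ⇒ α) ⇒ ((¬δ ⊕ (δ ⊕ β)) ⊙ ((δ ⇒ γ) ⊙ α)) = min(1, 1 − 0.710 + 0.000) = min(1, 0.290) = 0.290
¬(¬((β ⊕ β) ⇒ α) ⇒ ((¬δ ⊕ (δ ⊕ β)) ⊙ ((δ ⇒ γ) ⊙ α))) = 1 − 0.290 = 0.710

0.710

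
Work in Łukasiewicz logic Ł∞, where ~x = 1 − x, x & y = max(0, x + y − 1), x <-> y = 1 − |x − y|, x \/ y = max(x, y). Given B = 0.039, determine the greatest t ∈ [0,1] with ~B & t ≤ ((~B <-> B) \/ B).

0.117

~B = 1 − 0.039 = 0.961
So the left factor is ~B = 0.961.
~B <-> B = 1 − |0.961 − 0.039| = 1 − 0.922 = 0.078
(~B <-> B) \/ B = max(0.078, 0.039) = 0.078
So the right-hand bound is (~B <-> B) \/ B = 0.078.
The residuum of the Łukasiewicz t-norm gives the supremum: min(1, 1 − 0.961 + 0.078).
1 − 0.961 + 0.078 = 0.117, so t = min(1, 0.117) = 0.117.
Check: 0.961 & 0.117 = max(0, 0.078) = 0.078 ≤ 0.078.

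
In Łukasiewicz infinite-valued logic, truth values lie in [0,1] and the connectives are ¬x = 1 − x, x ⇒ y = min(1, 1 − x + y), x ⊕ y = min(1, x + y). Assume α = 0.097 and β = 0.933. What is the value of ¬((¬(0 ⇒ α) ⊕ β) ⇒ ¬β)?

0.866

0 ⇒ α = min(1, 1 − 0.000 + 0.097) = min(1, 1.097) = 1.000
¬(0 ⇒ α) = 1 − 1.000 = 0.000
¬(0 ⇒ α) ⊕ β = min(1, 0.000 + 0.933) = min(1, 0.933) = 0.933
¬β = 1 − 0.933 = 0.067
(¬(0 ⇒ α) ⊕ β) ⇒ ¬β = min(1, 1 − 0.933 + 0.067) = min(1, 0.134) = 0.134
¬((¬(0 ⇒ α) ⊕ β) ⇒ ¬β) = 1 − 0.134 = 0.866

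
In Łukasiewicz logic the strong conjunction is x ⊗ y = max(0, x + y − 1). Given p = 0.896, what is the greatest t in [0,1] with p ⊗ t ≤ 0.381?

0.485

The residuum of the Łukasiewicz t-norm gives the supremum: min(1, 1 − 0.896 + 0.381).
1 − 0.896 + 0.381 = 0.485, so t = min(1, 0.485) = 0.485.
Check: 0.896 ⊗ 0.485 = max(0, 0.381) = 0.381 ≤ 0.381.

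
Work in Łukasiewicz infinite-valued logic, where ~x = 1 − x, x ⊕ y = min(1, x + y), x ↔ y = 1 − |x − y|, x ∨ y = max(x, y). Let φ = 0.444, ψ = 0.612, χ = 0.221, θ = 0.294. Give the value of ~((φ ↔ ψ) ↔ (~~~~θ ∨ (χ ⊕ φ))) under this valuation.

φ ↔ ψ = 1 − |0.444 − 0.612| = 1 − 0.168 = 0.832
~θ = 1 − 0.294 = 0.706
~~θ = 1 − 0.706 = 0.294
~~~θ = 1 − 0.294 = 0.706
~~~~θ = 1 − 0.706 = 0.294
χ ⊕ φ = min(1, 0.221 + 0.444) = min(1, 0.665) = 0.665
~~~~θ ∨ (χ ⊕ φ) = max(0.294, 0.665) = 0.665
(φ ↔ ψ) ↔ (~~~~θ ∨ (χ ⊕ φ)) = 1 − |0.832 − 0.665| = 1 − 0.167 = 0.833
~((φ ↔ ψ) ↔ (~~~~θ ∨ (χ ⊕ φ))) = 1 − 0.833 = 0.167

0.167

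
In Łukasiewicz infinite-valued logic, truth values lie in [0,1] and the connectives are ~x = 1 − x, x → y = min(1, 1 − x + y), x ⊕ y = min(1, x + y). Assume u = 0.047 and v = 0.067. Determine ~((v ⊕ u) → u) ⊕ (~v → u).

0.181

v ⊕ u = min(1, 0.067 + 0.047) = min(1, 0.114) = 0.114
(v ⊕ u) → u = min(1, 1 − 0.114 + 0.047) = min(1, 0.933) = 0.933
~((v ⊕ u) → u) = 1 − 0.933 = 0.067
~v = 1 − 0.067 = 0.933
~v → u = min(1, 1 − 0.933 + 0.047) = min(1, 0.114) = 0.114
~((v ⊕ u) → u) ⊕ (~v → u) = min(1, 0.067 + 0.114) = min(1, 0.181) = 0.181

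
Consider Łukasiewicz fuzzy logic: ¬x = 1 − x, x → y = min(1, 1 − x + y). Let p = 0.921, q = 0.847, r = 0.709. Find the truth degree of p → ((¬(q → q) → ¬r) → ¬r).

q → q = min(1, 1 − 0.847 + 0.847) = min(1, 1.000) = 1.000
¬(q → q) = 1 − 1.000 = 0.000
¬r = 1 − 0.709 = 0.291
¬(q → q) → ¬r = min(1, 1 − 0.000 + 0.291) = min(1, 1.291) = 1.000
(¬(q → q) → ¬r) → ¬r = min(1, 1 − 1.000 + 0.291) = min(1, 0.291) = 0.291
p → ((¬(q → q) → ¬r) → ¬r) = min(1, 1 − 0.921 + 0.291) = min(1, 0.370) = 0.370

0.370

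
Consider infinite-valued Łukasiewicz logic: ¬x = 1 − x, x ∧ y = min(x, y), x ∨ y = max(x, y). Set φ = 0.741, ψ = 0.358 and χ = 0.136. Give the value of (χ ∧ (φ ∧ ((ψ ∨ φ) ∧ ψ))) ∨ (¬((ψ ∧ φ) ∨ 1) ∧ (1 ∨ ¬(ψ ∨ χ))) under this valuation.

ψ ∨ φ = max(0.358, 0.741) = 0.741
(ψ ∨ φ) ∧ ψ = min(0.741, 0.358) = 0.358
φ ∧ ((ψ ∨ φ) ∧ ψ) = min(0.741, 0.358) = 0.358
χ ∧ (φ ∧ ((ψ ∨ φ) ∧ ψ)) = min(0.136, 0.358) = 0.136
ψ ∧ φ = min(0.358, 0.741) = 0.358
(ψ ∧ φ) ∨ 1 = max(0.358, 1.000) = 1.000
¬((ψ ∧ φ) ∨ 1) = 1 − 1.000 = 0.000
ψ ∨ χ = max(0.358, 0.136) = 0.358
¬(ψ ∨ χ) = 1 − 0.358 = 0.642
1 ∨ ¬(ψ ∨ χ) = max(1.000, 0.642) = 1.000
¬((ψ ∧ φ) ∨ 1) ∧ (1 ∨ ¬(ψ ∨ χ)) = min(0.000, 1.000) = 0.000
(χ ∧ (φ ∧ ((ψ ∨ φ) ∧ ψ))) ∨ (¬((ψ ∧ φ) ∨ 1) ∧ (1 ∨ ¬(ψ ∨ χ))) = max(0.136, 0.000) = 0.136

0.136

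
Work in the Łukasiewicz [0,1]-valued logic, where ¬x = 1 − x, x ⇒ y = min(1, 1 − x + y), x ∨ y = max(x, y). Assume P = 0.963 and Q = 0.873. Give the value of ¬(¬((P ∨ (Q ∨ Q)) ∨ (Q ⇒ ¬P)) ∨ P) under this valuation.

0.037

Q ∨ Q = max(0.873, 0.873) = 0.873
P ∨ (Q ∨ Q) = max(0.963, 0.873) = 0.963
¬P = 1 − 0.963 = 0.037
Q ⇒ ¬P = min(1, 1 − 0.873 + 0.037) = min(1, 0.164) = 0.164
(P ∨ (Q ∨ Q)) ∨ (Q ⇒ ¬P) = max(0.963, 0.164) = 0.963
¬((P ∨ (Q ∨ Q)) ∨ (Q ⇒ ¬P)) = 1 − 0.963 = 0.037
¬((P ∨ (Q ∨ Q)) ∨ (Q ⇒ ¬P)) ∨ P = max(0.037, 0.963) = 0.963
¬(¬((P ∨ (Q ∨ Q)) ∨ (Q ⇒ ¬P)) ∨ P) = 1 − 0.963 = 0.037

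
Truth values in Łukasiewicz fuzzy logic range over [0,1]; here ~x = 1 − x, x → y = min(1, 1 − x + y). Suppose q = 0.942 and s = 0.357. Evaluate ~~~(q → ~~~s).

~s = 1 − 0.357 = 0.643
~~s = 1 − 0.643 = 0.357
~~~s = 1 − 0.357 = 0.643
q → ~~~s = min(1, 1 − 0.942 + 0.643) = min(1, 0.701) = 0.701
~(q → ~~~s) = 1 − 0.701 = 0.299
~~(q → ~~~s) = 1 − 0.299 = 0.701
~~~(q → ~~~s) = 1 − 0.701 = 0.299

0.299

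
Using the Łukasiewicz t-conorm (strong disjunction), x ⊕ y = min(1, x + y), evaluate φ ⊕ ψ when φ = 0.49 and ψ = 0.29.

0.78

φ ⊕ ψ = min(1, 0.49 + 0.29) = min(1, 0.78) = 0.78
For comparison, the Gödel t-conorm max(x, y) would give 0.49.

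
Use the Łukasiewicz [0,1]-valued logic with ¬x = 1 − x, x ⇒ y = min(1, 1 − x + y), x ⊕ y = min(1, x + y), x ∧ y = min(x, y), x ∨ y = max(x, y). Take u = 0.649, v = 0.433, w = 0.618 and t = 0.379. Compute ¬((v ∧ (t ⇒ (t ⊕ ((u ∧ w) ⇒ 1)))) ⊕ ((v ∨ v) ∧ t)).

u ∧ w = min(0.649, 0.618) = 0.618
(u ∧ w) ⇒ 1 = min(1, 1 − 0.618 + 1.000) = min(1, 1.382) = 1.000
t ⊕ ((u ∧ w) ⇒ 1) = min(1, 0.379 + 1.000) = min(1, 1.379) = 1.000
t ⇒ (t ⊕ ((u ∧ w) ⇒ 1)) = min(1, 1 − 0.379 + 1.000) = min(1, 1.621) = 1.000
v ∧ (t ⇒ (t ⊕ ((u ∧ w) ⇒ 1))) = min(0.433, 1.000) = 0.433
v ∨ v = max(0.433, 0.433) = 0.433
(v ∨ v) ∧ t = min(0.433, 0.379) = 0.379
(v ∧ (t ⇒ (t ⊕ ((u ∧ w) ⇒ 1)))) ⊕ ((v ∨ v) ∧ t) = min(1, 0.433 + 0.379) = min(1, 0.812) = 0.812
¬((v ∧ (t ⇒ (t ⊕ ((u ∧ w) ⇒ 1)))) ⊕ ((v ∨ v) ∧ t)) = 1 − 0.812 = 0.188

0.188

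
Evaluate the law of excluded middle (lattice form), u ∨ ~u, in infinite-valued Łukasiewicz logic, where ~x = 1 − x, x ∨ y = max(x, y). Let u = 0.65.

~u = 1 − 0.65 = 0.35
u ∨ ~u = max(0.65, 0.35) = 0.65
(The value 0.65 < 1 shows this instance is not satisfied; not a Ł∞-tautology — its value is max(a, 1−a).)

0.65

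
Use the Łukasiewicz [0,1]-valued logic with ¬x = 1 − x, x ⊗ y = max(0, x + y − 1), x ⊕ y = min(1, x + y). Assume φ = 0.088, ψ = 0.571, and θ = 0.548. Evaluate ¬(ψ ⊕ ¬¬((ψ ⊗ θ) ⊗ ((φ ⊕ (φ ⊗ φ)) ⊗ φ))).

ψ ⊗ θ = max(0, 0.571 + 0.548 − 1) = max(0, 0.119) = 0.119
φ ⊗ φ = max(0, 0.088 + 0.088 − 1) = max(0, -0.824) = 0.000
φ ⊕ (φ ⊗ φ) = min(1, 0.088 + 0.000) = min(1, 0.088) = 0.088
(φ ⊕ (φ ⊗ φ)) ⊗ φ = max(0, 0.088 + 0.088 − 1) = max(0, -0.824) = 0.000
(ψ ⊗ θ) ⊗ ((φ ⊕ (φ ⊗ φ)) ⊗ φ) = max(0, 0.119 + 0.000 − 1) = max(0, -0.881) = 0.000
¬((ψ ⊗ θ) ⊗ ((φ ⊕ (φ ⊗ φ)) ⊗ φ)) = 1 − 0.000 = 1.000
¬¬((ψ ⊗ θ) ⊗ ((φ ⊕ (φ ⊗ φ)) ⊗ φ)) = 1 − 1.000 = 0.000
ψ ⊕ ¬¬((ψ ⊗ θ) ⊗ ((φ ⊕ (φ ⊗ φ)) ⊗ φ)) = min(1, 0.571 + 0.000) = min(1, 0.571) = 0.571
¬(ψ ⊕ ¬¬((ψ ⊗ θ) ⊗ ((φ ⊕ (φ ⊗ φ)) ⊗ φ))) = 1 − 0.571 = 0.429

0.429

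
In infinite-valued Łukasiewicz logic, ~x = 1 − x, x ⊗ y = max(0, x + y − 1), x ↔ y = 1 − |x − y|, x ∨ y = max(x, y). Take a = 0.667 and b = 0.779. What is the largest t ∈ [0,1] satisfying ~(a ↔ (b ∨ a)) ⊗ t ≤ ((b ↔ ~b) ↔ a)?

1.000

b ∨ a = max(0.779, 0.667) = 0.779
a ↔ (b ∨ a) = 1 − |0.667 − 0.779| = 1 − 0.112 = 0.888
~(a ↔ (b ∨ a)) = 1 − 0.888 = 0.112
So the left factor is ~(a ↔ (b ∨ a)) = 0.112.
~b = 1 − 0.779 = 0.221
b ↔ ~b = 1 − |0.779 − 0.221| = 1 − 0.558 = 0.442
(b ↔ ~b) ↔ a = 1 − |0.442 − 0.667| = 1 − 0.225 = 0.775
So the right-hand bound is (b ↔ ~b) ↔ a = 0.775.
The residuum of the Łukasiewicz t-norm gives the supremum: min(1, 1 − 0.112 + 0.775).
1 − 0.112 + 0.775 = 1.663, so t = min(1, 1.663) = 1.000.
Check: 0.112 ⊗ 1.000 = max(0, 0.112) = 0.112 ≤ 0.775.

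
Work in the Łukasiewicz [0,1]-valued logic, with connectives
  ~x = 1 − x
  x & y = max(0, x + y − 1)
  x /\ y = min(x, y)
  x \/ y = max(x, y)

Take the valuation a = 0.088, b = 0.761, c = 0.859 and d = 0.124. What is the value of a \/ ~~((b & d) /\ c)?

0.088

b & d = max(0, 0.761 + 0.124 − 1) = max(0, -0.115) = 0.000
(b & d) /\ c = min(0.000, 0.859) = 0.000
~((b & d) /\ c) = 1 − 0.000 = 1.000
~~((b & d) /\ c) = 1 − 1.000 = 0.000
a \/ ~~((b & d) /\ c) = max(0.088, 0.000) = 0.088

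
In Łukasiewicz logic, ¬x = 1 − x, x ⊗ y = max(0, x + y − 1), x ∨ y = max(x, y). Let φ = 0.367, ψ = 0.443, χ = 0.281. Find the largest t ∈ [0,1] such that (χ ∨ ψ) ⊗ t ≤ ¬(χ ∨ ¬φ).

0.924

χ ∨ ψ = max(0.281, 0.443) = 0.443
So the left factor is χ ∨ ψ = 0.443.
¬φ = 1 − 0.367 = 0.633
χ ∨ ¬φ = max(0.281, 0.633) = 0.633
¬(χ ∨ ¬φ) = 1 − 0.633 = 0.367
So the right-hand bound is ¬(χ ∨ ¬φ) = 0.367.
The residuum of the Łukasiewicz t-norm gives the supremum: min(1, 1 − 0.443 + 0.367).
1 − 0.443 + 0.367 = 0.924, so t = min(1, 0.924) = 0.924.
Check: 0.443 ⊗ 0.924 = max(0, 0.367) = 0.367 ≤ 0.367.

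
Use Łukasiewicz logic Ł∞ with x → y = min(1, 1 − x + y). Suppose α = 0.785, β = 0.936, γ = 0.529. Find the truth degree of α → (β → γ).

0.808

β → γ = min(1, 1 − 0.936 + 0.529) = min(1, 0.593) = 0.593
α → (β → γ) = min(1, 1 − 0.785 + 0.593) = min(1, 0.808) = 0.808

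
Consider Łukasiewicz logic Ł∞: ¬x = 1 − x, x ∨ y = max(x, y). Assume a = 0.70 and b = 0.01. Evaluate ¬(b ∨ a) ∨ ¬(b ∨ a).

b ∨ a = max(0.01, 0.70) = 0.70
¬(b ∨ a) = 1 − 0.70 = 0.30
¬(b ∨ a) ∨ ¬(b ∨ a) = max(0.30, 0.30) = 0.30

0.30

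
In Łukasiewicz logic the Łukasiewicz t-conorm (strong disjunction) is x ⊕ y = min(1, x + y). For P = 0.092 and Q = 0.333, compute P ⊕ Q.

P ⊕ Q = min(1, 0.092 + 0.333) = min(1, 0.425) = 0.425
For comparison, the Gödel t-conorm max(x, y) would give 0.333.

0.425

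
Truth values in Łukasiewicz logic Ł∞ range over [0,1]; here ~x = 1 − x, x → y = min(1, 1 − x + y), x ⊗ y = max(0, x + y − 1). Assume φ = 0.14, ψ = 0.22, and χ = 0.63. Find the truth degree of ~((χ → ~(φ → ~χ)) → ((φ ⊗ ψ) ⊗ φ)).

0.37

~χ = 1 − 0.63 = 0.37
φ → ~χ = min(1, 1 − 0.14 + 0.37) = min(1, 1.23) = 1.00
~(φ → ~χ) = 1 − 1.00 = 0.00
χ → ~(φ → ~χ) = min(1, 1 − 0.63 + 0.00) = min(1, 0.37) = 0.37
φ ⊗ ψ = max(0, 0.14 + 0.22 − 1) = max(0, -0.64) = 0.00
(φ ⊗ ψ) ⊗ φ = max(0, 0.00 + 0.14 − 1) = max(0, -0.86) = 0.00
(χ → ~(φ → ~χ)) → ((φ ⊗ ψ) ⊗ φ) = min(1, 1 − 0.37 + 0.00) = min(1, 0.63) = 0.63
~((χ → ~(φ → ~χ)) → ((φ ⊗ ψ) ⊗ φ)) = 1 − 0.63 = 0.37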